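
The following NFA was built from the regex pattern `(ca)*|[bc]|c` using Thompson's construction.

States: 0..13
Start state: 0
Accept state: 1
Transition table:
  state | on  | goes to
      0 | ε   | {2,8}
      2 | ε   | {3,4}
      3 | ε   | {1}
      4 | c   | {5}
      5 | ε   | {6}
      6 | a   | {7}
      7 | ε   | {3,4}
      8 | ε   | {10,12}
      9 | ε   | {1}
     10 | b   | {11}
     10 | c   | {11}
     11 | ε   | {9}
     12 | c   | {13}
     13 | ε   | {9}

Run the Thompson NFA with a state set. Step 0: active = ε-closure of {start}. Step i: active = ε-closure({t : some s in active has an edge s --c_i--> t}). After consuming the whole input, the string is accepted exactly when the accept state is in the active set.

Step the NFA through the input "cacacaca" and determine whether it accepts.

start: ε-closure({0}) = {0,1,2,3,4,8,10,12}
'c' @ 1: {1,5,6,9,11,13}  [accepting]
'a' @ 2: {1,3,4,7}  [accepting]
'c' @ 3: {5,6}
'a' @ 4: {1,3,4,7}  [accepting]
'c' @ 5: {5,6}
'a' @ 6: {1,3,4,7}  [accepting]
'c' @ 7: {5,6}
'a' @ 8: {1,3,4,7}  [accepting]
end set {1,3,4,7} — state 1 in

Answer: ACCEPT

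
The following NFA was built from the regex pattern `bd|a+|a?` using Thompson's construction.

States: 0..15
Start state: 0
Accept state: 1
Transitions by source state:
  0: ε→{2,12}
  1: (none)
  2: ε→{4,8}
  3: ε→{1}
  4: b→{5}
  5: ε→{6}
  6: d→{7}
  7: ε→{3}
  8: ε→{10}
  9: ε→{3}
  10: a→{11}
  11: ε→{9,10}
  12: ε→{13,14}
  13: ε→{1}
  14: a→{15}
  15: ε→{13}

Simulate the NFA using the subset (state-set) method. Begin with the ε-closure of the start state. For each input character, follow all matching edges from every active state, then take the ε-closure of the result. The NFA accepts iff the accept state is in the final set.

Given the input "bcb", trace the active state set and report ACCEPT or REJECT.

start: ε-closure({0}) = {0,1,2,4,8,10,12,13,14}
'b' @ 1: {5,6}
'c' @ 2: {}  — no active states
rest 'b' ignored (set empty)
final: {}; accept 1 not in set

Answer: REJECT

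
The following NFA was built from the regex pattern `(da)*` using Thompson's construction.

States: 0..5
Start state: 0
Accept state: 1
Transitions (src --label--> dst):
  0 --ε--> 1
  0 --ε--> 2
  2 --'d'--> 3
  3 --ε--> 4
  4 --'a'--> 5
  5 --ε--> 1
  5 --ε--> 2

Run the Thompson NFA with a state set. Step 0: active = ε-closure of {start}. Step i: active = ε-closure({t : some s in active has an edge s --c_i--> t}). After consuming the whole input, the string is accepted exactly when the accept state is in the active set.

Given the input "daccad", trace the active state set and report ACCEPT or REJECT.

initial (ε-close {0}): {0,1,2}
'd' @ 1: {3,4}
'a' @ 2: {1,2,5}  [accepting]
'c' @ 3: {}  — no active states
rest 'cad' ignored (set empty)
after full input: {}  (accept=1 not in)

Answer: REJECT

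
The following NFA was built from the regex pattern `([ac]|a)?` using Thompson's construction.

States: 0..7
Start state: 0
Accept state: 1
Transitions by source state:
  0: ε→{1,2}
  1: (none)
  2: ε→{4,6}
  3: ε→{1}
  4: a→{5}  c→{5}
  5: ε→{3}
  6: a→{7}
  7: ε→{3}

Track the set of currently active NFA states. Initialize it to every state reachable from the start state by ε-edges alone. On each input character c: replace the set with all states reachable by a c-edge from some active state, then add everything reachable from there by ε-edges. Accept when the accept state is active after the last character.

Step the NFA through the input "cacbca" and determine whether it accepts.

Answer: REJECT

Trace:
initial (ε-close {0}): {0,1,2,4,6}
'c' @ 1: {1,3,5}  [accepting]
'a' @ 2: {}  — no active states
rest 'cbca' ignored (set empty)
end set {} — state 1 not in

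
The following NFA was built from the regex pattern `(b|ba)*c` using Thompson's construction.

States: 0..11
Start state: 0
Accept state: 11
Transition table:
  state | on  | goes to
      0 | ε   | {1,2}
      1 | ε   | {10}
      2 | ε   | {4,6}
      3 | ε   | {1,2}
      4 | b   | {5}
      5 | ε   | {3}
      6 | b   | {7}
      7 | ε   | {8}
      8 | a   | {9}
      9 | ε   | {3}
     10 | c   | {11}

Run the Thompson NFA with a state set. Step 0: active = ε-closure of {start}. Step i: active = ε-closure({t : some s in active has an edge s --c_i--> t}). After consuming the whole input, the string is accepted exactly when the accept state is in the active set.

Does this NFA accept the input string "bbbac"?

Answer: ACCEPT

Trace:
start: ε-closure({0}) = {0,1,2,4,6,10}
'b' @ 1: {1,2,3,4,5,6,7,8,10}
'b' @ 2: {1,2,3,4,5,6,7,8,10}
'b' @ 3: {1,2,3,4,5,6,7,8,10}
'a' @ 4: {1,2,3,4,6,9,10}
'c' @ 5: {11}  ✓accept
end set {11} — state 11 in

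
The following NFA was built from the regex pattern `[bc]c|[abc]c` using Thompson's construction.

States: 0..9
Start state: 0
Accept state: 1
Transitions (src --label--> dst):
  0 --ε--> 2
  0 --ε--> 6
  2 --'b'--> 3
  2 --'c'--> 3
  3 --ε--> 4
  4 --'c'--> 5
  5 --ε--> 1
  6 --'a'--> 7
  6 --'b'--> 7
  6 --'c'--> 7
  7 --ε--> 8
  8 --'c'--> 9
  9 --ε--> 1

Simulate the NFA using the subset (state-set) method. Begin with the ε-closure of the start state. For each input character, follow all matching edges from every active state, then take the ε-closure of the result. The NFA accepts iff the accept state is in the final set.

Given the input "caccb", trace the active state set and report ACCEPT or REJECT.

Answer: REJECT

Trace:
initial (ε-close {0}): {0,2,6}
'c' @ 1: {3,4,7,8}
'a' @ 2: {}  — state set empty
rest 'ccb' ignored (set empty)
after full input: {}  (accept=1 not in)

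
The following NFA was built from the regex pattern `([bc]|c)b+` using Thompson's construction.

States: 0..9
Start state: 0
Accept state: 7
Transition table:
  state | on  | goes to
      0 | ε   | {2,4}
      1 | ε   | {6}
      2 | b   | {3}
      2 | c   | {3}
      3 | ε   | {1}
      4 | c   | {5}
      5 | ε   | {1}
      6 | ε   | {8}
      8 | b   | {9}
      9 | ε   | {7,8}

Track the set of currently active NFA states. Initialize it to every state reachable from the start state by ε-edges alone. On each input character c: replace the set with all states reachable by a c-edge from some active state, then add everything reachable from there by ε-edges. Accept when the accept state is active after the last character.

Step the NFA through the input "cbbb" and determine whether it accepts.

Answer: ACCEPT

Trace:
initial (ε-close {0}): {0,2,4}
'c' @ 1: {1,3,5,6,8}
'b' @ 2: {7,8,9}  ✓accept
'b' @ 3: {7,8,9}  ✓accept
'b' @ 4: {7,8,9}  ✓accept
after full input: {7,8,9}  (accept=7 in)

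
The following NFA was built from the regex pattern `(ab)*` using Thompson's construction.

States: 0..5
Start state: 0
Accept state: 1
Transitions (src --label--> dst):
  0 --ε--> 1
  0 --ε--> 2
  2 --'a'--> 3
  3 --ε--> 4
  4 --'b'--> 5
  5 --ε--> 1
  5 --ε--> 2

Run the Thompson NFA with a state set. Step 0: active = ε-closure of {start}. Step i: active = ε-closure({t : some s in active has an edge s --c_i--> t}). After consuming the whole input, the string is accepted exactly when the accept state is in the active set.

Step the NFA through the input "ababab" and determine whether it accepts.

initial (ε-close {0}): {0,1,2}
'a' @ 1: {3,4}
'b' @ 2: {1,2,5}  [accepting]
'a' @ 3: {3,4}
'b' @ 4: {1,2,5}  [accepting]
'a' @ 5: {3,4}
'b' @ 6: {1,2,5}  [accepting]
after full input: {1,2,5}  (accept=1 in)

Answer: ACCEPT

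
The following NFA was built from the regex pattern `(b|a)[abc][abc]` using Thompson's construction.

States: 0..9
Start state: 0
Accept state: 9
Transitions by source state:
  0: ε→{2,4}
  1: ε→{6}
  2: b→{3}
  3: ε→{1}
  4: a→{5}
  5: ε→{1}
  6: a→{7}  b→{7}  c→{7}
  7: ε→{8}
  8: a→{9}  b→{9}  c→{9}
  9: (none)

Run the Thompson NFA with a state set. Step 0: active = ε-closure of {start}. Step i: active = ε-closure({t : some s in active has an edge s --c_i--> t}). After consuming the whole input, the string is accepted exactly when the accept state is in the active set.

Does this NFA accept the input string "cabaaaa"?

Answer: REJECT

Trace:
start: ε-closure({0}) = {0,2,4}
'c' @ 1: {}  — dead — no transitions
rest 'abaaaa' ignored (set empty)
end set {} — state 9 not in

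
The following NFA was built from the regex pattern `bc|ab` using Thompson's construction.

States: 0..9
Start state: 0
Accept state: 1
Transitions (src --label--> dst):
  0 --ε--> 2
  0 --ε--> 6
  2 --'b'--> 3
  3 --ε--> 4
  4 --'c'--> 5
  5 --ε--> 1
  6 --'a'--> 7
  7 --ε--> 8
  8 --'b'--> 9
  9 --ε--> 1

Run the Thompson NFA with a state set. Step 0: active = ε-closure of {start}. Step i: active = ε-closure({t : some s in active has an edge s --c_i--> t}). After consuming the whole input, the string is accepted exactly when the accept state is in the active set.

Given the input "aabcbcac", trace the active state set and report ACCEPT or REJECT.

Answer: REJECT

Trace:
start: ε-closure({0}) = {0,2,6}
'a' @ 1: {7,8}
'a' @ 2: {}  — dead — no transitions
rest 'bcbcac' ignored (set empty)
after full input: {}  (accept=1 not in)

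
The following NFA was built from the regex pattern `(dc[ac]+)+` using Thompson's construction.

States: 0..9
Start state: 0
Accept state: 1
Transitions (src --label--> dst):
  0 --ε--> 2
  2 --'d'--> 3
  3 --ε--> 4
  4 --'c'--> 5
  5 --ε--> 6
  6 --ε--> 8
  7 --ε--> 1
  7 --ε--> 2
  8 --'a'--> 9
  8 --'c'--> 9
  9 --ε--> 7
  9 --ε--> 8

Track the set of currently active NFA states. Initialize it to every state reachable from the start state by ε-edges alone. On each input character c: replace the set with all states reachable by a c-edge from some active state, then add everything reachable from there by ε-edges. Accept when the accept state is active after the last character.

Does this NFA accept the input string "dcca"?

Answer: ACCEPT

Steps:
initial (ε-close {0}): {0,2}
'd' @ 1: {3,4}
'c' @ 2: {5,6,8}
'c' @ 3: {1,2,7,8,9}  (accept∈set)
'a' @ 4: {1,2,7,8,9}  (accept∈set)
after full input: {1,2,7,8,9}  (accept=1 in)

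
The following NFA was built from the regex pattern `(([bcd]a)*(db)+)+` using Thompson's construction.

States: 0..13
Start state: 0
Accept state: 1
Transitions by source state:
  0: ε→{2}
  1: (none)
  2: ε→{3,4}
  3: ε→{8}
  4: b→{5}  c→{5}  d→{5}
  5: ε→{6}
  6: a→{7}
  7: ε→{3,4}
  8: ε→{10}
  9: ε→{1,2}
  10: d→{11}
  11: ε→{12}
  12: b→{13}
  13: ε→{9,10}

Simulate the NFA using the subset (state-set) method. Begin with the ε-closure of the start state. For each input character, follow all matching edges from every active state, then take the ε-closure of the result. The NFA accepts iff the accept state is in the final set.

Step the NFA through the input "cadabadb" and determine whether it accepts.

Answer: ACCEPT

Derivation:
S₀ = ε-closure({0}) = {0,2,3,4,8,10}
'c' @ 1: {5,6}
'a' @ 2: {3,4,7,8,10}
'd' @ 3: {5,6,11,12}
'a' @ 4: {3,4,7,8,10}
'b' @ 5: {5,6}
'a' @ 6: {3,4,7,8,10}
'd' @ 7: {5,6,11,12}
'b' @ 8: {1,2,3,4,8,9,10,13}  (accept∈set)
final: {1,2,3,4,8,9,10,13}; accept 1 in set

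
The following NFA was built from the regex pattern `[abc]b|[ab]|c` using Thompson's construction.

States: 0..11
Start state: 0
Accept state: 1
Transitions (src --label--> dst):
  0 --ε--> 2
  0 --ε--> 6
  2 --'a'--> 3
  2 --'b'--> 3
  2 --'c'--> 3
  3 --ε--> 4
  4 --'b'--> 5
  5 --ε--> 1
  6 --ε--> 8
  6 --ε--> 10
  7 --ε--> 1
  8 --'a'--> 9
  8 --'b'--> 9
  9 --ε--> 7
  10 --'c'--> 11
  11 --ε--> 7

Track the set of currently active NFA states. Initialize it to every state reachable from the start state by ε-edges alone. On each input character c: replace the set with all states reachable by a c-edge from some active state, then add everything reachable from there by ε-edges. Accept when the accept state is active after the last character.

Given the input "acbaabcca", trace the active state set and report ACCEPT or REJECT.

Answer: REJECT

Trace:
S₀ = ε-closure({0}) = {0,2,6,8,10}
'a' @ 1: {1,3,4,7,9}  [accepting]
'c' @ 2: {}  — dead — no transitions
rest 'baabcca' ignored (set empty)
final: {}; accept 1 not in set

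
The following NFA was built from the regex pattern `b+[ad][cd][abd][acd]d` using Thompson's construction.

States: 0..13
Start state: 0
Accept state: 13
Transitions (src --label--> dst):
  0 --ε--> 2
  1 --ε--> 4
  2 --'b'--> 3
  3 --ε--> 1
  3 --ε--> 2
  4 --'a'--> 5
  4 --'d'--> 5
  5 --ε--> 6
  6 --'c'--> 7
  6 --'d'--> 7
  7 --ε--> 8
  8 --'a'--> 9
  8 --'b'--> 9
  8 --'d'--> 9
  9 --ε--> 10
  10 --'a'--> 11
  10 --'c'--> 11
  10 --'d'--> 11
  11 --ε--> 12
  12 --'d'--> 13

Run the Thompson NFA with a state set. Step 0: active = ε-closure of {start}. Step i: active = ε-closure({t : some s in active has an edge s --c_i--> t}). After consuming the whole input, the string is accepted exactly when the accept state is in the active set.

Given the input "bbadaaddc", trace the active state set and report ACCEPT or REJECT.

Answer: REJECT

Steps:
start: ε-closure({0}) = {0,2}
'b' @ 1: {1,2,3,4}
'b' @ 2: {1,2,3,4}
'a' @ 3: {5,6}
'd' @ 4: {7,8}
'a' @ 5: {9,10}
'a' @ 6: {11,12}
'd' @ 7: {13}  [accepting]
'd' @ 8: {}  — state set empty
rest 'c' ignored (set empty)
after full input: {}  (accept=13 not in)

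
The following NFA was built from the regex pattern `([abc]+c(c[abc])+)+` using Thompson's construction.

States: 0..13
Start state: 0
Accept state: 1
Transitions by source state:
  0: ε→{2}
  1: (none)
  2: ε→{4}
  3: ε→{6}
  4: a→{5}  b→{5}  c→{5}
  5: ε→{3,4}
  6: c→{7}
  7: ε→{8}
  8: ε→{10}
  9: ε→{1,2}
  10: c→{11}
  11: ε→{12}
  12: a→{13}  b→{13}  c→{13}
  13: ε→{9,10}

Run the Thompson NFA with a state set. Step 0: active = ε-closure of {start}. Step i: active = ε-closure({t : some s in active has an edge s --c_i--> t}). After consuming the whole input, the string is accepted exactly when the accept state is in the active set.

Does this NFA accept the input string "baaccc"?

Answer: ACCEPT

Steps:
initial (ε-close {0}): {0,2,4}
'b' @ 1: {3,4,5,6}
'a' @ 2: {3,4,5,6}
'a' @ 3: {3,4,5,6}
'c' @ 4: {3,4,5,6,7,8,10}
'c' @ 5: {3,4,5,6,7,8,10,11,12}
'c' @ 6: {1,2,3,4,5,6,7,8,9,10,11,12,13}  ✓accept
final: {1,2,3,4,5,6,7,8,9,10,11,12,13}; accept 1 in set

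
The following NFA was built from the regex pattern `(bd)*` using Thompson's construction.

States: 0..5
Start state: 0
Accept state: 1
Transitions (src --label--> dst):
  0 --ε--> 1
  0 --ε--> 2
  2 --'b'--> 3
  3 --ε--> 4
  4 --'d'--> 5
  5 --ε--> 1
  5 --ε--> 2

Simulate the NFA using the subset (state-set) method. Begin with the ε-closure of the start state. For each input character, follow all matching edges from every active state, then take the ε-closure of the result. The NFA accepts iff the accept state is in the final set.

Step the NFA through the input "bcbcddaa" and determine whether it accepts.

Answer: REJECT

Steps:
start: ε-closure({0}) = {0,1,2}
'b' @ 1: {3,4}
'c' @ 2: {}  — no active states
rest 'bcddaa' ignored (set empty)
final: {}; accept 1 not in set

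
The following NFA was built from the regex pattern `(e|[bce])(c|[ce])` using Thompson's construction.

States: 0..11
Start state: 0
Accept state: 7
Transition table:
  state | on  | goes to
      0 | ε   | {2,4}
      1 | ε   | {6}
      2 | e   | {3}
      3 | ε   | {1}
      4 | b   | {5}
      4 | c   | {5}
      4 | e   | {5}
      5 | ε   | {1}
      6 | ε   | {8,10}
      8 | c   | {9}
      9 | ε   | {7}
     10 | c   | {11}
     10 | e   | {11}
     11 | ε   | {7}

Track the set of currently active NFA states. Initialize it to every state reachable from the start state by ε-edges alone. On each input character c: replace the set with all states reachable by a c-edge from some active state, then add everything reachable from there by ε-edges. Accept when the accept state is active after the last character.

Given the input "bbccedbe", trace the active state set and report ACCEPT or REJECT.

Answer: REJECT

Trace:
start: ε-closure({0}) = {0,2,4}
'b' @ 1: {1,5,6,8,10}
'b' @ 2: {}  — state set empty
rest 'ccedbe' ignored (set empty)
after full input: {}  (accept=7 not in)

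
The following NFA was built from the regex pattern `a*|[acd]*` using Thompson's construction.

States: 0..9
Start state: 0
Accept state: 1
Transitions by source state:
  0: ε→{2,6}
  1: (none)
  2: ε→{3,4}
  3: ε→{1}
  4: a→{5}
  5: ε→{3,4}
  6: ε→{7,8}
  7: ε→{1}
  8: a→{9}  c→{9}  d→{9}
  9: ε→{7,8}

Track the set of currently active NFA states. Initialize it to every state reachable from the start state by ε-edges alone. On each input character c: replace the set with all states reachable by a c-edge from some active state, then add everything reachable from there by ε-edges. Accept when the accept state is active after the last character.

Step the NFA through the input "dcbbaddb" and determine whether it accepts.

initial (ε-close {0}): {0,1,2,3,4,6,7,8}
'd' @ 1: {1,7,8,9}  [accepting]
'c' @ 2: {1,7,8,9}  [accepting]
'b' @ 3: {}  — state set empty
rest 'baddb' ignored (set empty)
end set {} — state 1 not in

Answer: REJECT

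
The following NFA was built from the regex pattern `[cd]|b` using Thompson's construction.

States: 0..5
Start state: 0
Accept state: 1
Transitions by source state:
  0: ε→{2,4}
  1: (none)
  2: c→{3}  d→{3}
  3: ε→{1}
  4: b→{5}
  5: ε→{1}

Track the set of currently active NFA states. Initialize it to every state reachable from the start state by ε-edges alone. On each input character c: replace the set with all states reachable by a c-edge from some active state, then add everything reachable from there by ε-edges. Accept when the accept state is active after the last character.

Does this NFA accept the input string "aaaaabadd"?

start: ε-closure({0}) = {0,2,4}
'a' @ 1: {}  — dead — no transitions
rest 'aaaabadd' ignored (set empty)
after full input: {}  (accept=1 not in)

Answer: REJECT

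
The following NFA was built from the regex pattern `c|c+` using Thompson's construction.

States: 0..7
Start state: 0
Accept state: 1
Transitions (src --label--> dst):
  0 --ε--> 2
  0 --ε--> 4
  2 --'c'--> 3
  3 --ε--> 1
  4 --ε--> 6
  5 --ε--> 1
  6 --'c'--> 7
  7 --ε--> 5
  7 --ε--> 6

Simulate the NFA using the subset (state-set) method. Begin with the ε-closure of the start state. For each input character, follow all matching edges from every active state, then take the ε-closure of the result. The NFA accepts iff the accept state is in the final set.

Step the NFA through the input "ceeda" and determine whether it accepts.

Answer: REJECT

Derivation:
initial (ε-close {0}): {0,2,4,6}
'c' @ 1: {1,3,5,6,7}  [accepting]
'e' @ 2: {}  — state set empty
rest 'eda' ignored (set empty)
final: {}; accept 1 not in set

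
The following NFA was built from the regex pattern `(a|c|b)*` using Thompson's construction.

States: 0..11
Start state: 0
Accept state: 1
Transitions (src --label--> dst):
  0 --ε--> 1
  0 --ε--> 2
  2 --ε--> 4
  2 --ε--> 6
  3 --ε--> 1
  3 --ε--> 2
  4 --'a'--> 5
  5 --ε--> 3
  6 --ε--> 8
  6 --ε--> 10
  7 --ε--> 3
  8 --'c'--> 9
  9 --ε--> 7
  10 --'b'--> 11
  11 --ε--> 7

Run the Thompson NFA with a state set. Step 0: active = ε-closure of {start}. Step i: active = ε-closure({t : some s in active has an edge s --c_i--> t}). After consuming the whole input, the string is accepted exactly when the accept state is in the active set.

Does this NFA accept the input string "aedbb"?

initial (ε-close {0}): {0,1,2,4,6,8,10}
'a' @ 1: {1,2,3,4,5,6,8,10}  ✓accept
'e' @ 2: {}  — no active states
rest 'dbb' ignored (set empty)
after full input: {}  (accept=1 not in)

Answer: REJECT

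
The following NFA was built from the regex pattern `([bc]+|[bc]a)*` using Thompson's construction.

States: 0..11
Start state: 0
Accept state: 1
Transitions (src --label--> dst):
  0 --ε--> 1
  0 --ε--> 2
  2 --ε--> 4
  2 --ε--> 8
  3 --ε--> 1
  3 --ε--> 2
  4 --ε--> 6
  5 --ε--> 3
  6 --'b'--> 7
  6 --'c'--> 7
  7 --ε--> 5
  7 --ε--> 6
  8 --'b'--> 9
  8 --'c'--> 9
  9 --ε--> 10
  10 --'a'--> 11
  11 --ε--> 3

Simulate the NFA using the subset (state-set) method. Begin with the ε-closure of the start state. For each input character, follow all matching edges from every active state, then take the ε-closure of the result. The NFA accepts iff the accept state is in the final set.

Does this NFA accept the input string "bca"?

initial (ε-close {0}): {0,1,2,4,6,8}
'b' @ 1: {1,2,3,4,5,6,7,8,9,10}  (accept∈set)
'c' @ 2: {1,2,3,4,5,6,7,8,9,10}  (accept∈set)
'a' @ 3: {1,2,3,4,6,8,11}  (accept∈set)
after full input: {1,2,3,4,6,8,11}  (accept=1 in)

Answer: ACCEPT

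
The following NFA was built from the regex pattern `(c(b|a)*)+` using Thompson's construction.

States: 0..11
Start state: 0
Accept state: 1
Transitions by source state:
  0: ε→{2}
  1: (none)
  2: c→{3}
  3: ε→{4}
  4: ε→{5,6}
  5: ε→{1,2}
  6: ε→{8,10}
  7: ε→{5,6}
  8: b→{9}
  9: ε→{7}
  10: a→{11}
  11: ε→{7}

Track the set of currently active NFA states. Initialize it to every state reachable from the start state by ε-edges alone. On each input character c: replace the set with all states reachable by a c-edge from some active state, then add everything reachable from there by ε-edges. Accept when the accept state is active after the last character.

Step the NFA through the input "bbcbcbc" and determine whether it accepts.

initial (ε-close {0}): {0,2}
'b' @ 1: {}  — state set empty
rest 'bcbcbc' ignored (set empty)
end set {} — state 1 not in

Answer: REJECT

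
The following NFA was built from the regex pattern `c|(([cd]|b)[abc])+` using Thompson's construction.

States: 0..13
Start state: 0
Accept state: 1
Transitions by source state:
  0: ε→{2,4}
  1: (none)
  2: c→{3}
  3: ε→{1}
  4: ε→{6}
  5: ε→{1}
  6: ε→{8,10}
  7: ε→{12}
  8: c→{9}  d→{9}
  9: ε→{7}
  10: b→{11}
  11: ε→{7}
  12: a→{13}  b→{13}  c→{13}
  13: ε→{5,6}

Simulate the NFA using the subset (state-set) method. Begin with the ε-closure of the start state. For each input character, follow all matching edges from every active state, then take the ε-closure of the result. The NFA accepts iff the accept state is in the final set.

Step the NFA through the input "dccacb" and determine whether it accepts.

start: ε-closure({0}) = {0,2,4,6,8,10}
'd' @ 1: {7,9,12}
'c' @ 2: {1,5,6,8,10,13}  ✓accept
'c' @ 3: {7,9,12}
'a' @ 4: {1,5,6,8,10,13}  ✓accept
'c' @ 5: {7,9,12}
'b' @ 6: {1,5,6,8,10,13}  ✓accept
end set {1,5,6,8,10,13} — state 1 in

Answer: ACCEPT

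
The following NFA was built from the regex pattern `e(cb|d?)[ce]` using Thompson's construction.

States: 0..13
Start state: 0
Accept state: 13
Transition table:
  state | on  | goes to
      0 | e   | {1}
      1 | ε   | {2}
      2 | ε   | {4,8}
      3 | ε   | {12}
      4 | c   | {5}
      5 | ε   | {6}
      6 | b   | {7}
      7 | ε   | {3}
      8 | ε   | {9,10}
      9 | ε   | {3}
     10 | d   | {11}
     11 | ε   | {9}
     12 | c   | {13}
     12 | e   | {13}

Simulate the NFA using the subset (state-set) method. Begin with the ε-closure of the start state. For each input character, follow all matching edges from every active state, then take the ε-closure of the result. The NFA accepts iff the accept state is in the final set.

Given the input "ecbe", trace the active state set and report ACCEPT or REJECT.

Answer: ACCEPT

Derivation:
start: ε-closure({0}) = {0}
'e' @ 1: {1,2,3,4,8,9,10,12}
'c' @ 2: {5,6,13}  ✓accept
'b' @ 3: {3,7,12}
'e' @ 4: {13}  ✓accept
final: {13}; accept 13 in set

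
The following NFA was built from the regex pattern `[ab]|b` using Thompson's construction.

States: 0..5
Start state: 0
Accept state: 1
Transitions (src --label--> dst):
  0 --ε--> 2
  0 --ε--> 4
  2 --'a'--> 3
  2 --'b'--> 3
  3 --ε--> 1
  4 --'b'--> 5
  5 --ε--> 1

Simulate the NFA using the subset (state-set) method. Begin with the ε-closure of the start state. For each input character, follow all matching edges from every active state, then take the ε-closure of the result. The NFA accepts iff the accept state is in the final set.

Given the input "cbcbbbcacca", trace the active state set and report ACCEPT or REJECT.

Answer: REJECT

Steps:
start: ε-closure({0}) = {0,2,4}
'c' @ 1: {}  — dead — no transitions
rest 'bcbbbcacca' ignored (set empty)
after full input: {}  (accept=1 not in)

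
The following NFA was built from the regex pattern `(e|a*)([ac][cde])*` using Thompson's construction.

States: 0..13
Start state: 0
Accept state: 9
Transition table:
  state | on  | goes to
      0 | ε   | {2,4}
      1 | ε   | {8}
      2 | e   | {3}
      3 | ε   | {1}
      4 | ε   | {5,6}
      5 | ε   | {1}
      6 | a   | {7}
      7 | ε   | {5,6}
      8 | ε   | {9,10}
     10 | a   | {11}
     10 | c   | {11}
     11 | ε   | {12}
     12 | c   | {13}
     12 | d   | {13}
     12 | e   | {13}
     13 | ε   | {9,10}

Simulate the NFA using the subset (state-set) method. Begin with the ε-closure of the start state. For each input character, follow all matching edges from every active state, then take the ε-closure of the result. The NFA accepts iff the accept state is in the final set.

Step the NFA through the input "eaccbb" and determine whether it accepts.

Answer: REJECT

Derivation:
S₀ = ε-closure({0}) = {0,1,2,4,5,6,8,9,10}
'e' @ 1: {1,3,8,9,10}  [accepting]
'a' @ 2: {11,12}
'c' @ 3: {9,10,13}  [accepting]
'c' @ 4: {11,12}
'b' @ 5: {}  — dead — no transitions
rest 'b' ignored (set empty)
after full input: {}  (accept=9 not in)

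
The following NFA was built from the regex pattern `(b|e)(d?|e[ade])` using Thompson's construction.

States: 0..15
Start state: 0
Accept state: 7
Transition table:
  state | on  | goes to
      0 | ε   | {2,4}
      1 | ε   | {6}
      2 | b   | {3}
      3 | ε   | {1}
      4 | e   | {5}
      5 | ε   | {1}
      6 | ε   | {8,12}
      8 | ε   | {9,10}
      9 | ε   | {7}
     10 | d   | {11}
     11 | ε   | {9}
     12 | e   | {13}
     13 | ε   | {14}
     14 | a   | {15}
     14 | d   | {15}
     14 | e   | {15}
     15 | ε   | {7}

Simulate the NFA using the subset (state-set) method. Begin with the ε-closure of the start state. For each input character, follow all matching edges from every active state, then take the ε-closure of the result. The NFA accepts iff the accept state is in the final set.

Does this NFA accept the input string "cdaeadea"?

S₀ = ε-closure({0}) = {0,2,4}
'c' @ 1: {}  — state set empty
rest 'daeadea' ignored (set empty)
end set {} — state 7 not in

Answer: REJECT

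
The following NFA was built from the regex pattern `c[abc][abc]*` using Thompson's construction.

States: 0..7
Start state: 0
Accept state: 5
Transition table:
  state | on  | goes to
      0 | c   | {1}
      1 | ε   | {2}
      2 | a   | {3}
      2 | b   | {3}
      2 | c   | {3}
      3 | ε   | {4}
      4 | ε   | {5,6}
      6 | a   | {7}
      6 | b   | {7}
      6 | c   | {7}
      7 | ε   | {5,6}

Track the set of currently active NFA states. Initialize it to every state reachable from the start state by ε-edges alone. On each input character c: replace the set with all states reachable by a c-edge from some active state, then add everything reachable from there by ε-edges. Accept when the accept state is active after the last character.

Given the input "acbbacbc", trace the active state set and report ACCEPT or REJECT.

initial (ε-close {0}): {0}
'a' @ 1: {}  — state set empty
rest 'cbbacbc' ignored (set empty)
after full input: {}  (accept=5 not in)

Answer: REJECT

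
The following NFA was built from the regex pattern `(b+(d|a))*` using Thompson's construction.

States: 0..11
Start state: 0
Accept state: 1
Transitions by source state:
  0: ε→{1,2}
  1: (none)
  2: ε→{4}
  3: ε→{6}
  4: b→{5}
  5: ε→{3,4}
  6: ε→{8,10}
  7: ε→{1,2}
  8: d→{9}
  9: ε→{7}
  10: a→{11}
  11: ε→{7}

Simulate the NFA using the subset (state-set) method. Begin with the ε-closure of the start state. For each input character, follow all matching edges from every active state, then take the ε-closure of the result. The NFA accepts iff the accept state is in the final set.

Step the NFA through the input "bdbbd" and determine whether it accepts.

S₀ = ε-closure({0}) = {0,1,2,4}
'b' @ 1: {3,4,5,6,8,10}
'd' @ 2: {1,2,4,7,9}  [accepting]
'b' @ 3: {3,4,5,6,8,10}
'b' @ 4: {3,4,5,6,8,10}
'd' @ 5: {1,2,4,7,9}  [accepting]
final: {1,2,4,7,9}; accept 1 in set

Answer: ACCEPT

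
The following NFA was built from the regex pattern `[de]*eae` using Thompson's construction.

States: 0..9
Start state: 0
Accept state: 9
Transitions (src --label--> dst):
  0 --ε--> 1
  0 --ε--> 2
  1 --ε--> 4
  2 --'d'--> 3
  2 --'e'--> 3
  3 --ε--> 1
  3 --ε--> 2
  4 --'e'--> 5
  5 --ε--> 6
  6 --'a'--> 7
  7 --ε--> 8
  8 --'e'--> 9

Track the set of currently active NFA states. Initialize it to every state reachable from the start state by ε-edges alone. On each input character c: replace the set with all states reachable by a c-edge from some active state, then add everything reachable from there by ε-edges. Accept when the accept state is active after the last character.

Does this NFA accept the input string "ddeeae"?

Answer: ACCEPT

Derivation:
start: ε-closure({0}) = {0,1,2,4}
'd' @ 1: {1,2,3,4}
'd' @ 2: {1,2,3,4}
'e' @ 3: {1,2,3,4,5,6}
'e' @ 4: {1,2,3,4,5,6}
'a' @ 5: {7,8}
'e' @ 6: {9}  ✓accept
end set {9} — state 9 in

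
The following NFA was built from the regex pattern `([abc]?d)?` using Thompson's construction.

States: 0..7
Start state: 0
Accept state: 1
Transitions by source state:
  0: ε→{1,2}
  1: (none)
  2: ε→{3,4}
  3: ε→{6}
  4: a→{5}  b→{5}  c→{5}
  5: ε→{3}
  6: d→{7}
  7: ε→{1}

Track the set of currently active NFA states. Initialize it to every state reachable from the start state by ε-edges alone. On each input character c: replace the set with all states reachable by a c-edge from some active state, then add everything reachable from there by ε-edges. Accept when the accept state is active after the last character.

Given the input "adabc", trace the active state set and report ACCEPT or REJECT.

S₀ = ε-closure({0}) = {0,1,2,3,4,6}
'a' @ 1: {3,5,6}
'd' @ 2: {1,7}  ✓accept
'a' @ 3: {}  — no active states
rest 'bc' ignored (set empty)
end set {} — state 1 not in

Answer: REJECT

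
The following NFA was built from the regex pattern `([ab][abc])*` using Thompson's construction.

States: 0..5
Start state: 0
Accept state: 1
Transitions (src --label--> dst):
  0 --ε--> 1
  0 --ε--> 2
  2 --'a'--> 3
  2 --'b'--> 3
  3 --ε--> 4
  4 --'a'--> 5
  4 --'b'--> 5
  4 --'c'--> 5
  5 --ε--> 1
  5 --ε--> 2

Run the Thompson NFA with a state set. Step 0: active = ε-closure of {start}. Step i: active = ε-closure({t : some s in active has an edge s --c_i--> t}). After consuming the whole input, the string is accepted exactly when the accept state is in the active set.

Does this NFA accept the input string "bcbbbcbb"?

Answer: ACCEPT

Derivation:
initial (ε-close {0}): {0,1,2}
'b' @ 1: {3,4}
'c' @ 2: {1,2,5}  [accepting]
'b' @ 3: {3,4}
'b' @ 4: {1,2,5}  [accepting]
'b' @ 5: {3,4}
'c' @ 6: {1,2,5}  [accepting]
'b' @ 7: {3,4}
'b' @ 8: {1,2,5}  [accepting]
end set {1,2,5} — state 1 in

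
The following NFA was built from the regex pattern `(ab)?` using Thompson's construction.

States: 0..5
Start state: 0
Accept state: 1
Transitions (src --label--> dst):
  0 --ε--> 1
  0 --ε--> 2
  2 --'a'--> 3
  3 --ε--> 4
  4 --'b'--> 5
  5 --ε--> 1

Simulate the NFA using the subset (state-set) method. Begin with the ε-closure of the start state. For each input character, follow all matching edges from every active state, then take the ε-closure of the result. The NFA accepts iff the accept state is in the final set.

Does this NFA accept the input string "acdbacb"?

S₀ = ε-closure({0}) = {0,1,2}
'a' @ 1: {3,4}
'c' @ 2: {}  — no active states
rest 'dbacb' ignored (set empty)
after full input: {}  (accept=1 not in)

Answer: REJECT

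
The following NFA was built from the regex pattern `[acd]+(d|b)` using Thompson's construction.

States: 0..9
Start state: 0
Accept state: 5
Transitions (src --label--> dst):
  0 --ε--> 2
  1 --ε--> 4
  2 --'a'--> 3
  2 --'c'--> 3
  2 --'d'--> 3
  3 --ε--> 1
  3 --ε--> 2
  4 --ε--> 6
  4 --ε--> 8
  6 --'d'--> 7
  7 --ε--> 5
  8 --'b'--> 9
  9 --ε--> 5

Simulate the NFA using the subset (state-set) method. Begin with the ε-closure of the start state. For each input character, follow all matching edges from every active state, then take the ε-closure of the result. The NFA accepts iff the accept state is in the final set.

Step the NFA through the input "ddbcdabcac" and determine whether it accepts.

Answer: REJECT

Derivation:
initial (ε-close {0}): {0,2}
'd' @ 1: {1,2,3,4,6,8}
'd' @ 2: {1,2,3,4,5,6,7,8}  (accept∈set)
'b' @ 3: {5,9}  (accept∈set)
'c' @ 4: {}  — dead — no transitions
rest 'dabcac' ignored (set empty)
final: {}; accept 5 not in set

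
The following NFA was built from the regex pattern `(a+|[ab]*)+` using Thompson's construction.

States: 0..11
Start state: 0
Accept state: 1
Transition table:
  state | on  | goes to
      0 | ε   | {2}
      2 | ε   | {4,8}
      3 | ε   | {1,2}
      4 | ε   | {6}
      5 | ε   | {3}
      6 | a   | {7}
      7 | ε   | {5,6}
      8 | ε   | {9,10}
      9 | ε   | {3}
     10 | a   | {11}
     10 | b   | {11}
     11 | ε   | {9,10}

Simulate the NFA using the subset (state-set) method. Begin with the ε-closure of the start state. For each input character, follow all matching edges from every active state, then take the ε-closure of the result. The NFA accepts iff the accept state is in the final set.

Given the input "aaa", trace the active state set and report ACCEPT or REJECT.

Answer: ACCEPT

Trace:
S₀ = ε-closure({0}) = {0,1,2,3,4,6,8,9,10}
'a' @ 1: {1,2,3,4,5,6,7,8,9,10,11}  [accepting]
'a' @ 2: {1,2,3,4,5,6,7,8,9,10,11}  [accepting]
'a' @ 3: {1,2,3,4,5,6,7,8,9,10,11}  [accepting]
end set {1,2,3,4,5,6,7,8,9,10,11} — state 1 in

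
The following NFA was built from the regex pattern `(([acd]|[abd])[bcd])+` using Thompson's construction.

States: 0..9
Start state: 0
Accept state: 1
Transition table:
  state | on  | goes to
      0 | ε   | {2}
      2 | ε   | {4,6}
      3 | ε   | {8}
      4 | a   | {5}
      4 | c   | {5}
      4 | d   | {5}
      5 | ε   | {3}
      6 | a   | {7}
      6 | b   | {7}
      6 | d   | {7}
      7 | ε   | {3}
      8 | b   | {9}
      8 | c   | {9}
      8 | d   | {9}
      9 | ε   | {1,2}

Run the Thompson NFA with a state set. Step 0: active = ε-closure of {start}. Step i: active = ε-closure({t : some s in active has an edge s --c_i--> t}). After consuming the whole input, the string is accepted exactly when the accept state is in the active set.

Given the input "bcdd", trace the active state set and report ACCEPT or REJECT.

Answer: ACCEPT

Derivation:
initial (ε-close {0}): {0,2,4,6}
'b' @ 1: {3,7,8}
'c' @ 2: {1,2,4,6,9}  [accepting]
'd' @ 3: {3,5,7,8}
'd' @ 4: {1,2,4,6,9}  [accepting]
after full input: {1,2,4,6,9}  (accept=1 in)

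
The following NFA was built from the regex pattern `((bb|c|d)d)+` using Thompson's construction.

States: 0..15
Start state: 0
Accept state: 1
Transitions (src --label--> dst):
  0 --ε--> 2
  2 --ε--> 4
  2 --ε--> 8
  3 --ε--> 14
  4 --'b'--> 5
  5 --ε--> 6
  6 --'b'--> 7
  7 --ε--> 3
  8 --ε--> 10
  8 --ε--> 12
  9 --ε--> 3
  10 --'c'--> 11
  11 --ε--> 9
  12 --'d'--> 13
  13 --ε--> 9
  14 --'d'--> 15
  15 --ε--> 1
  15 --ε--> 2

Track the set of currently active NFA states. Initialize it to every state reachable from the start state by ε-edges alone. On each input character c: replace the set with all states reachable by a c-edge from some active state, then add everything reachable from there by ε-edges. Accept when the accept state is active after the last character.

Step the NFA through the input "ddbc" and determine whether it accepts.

start: ε-closure({0}) = {0,2,4,8,10,12}
'd' @ 1: {3,9,13,14}
'd' @ 2: {1,2,4,8,10,12,15}  ✓accept
'b' @ 3: {5,6}
'c' @ 4: {}  — state set empty
end set {} — state 1 not in

Answer: REJECT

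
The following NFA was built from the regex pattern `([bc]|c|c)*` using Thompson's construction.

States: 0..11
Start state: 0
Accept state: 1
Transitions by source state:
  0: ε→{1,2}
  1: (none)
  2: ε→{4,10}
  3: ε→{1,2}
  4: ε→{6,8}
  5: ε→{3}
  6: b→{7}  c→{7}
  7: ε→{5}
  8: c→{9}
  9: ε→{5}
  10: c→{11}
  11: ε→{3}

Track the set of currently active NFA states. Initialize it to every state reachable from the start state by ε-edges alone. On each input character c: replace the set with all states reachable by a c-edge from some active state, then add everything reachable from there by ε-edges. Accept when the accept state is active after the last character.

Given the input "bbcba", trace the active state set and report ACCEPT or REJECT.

S₀ = ε-closure({0}) = {0,1,2,4,6,8,10}
'b' @ 1: {1,2,3,4,5,6,7,8,10}  ✓accept
'b' @ 2: {1,2,3,4,5,6,7,8,10}  ✓accept
'c' @ 3: {1,2,3,4,5,6,7,8,9,10,11}  ✓accept
'b' @ 4: {1,2,3,4,5,6,7,8,10}  ✓accept
'a' @ 5: {}  — no active states
end set {} — state 1 not in

Answer: REJECT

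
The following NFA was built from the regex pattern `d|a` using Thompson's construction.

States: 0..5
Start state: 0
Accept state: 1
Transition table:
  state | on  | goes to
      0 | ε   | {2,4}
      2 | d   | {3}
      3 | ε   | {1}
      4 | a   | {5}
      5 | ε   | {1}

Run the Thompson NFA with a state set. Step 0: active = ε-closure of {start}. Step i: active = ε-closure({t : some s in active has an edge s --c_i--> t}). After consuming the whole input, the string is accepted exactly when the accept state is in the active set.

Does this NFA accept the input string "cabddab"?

Answer: REJECT

Trace:
S₀ = ε-closure({0}) = {0,2,4}
'c' @ 1: {}  — no active states
rest 'abddab' ignored (set empty)
end set {} — state 1 not in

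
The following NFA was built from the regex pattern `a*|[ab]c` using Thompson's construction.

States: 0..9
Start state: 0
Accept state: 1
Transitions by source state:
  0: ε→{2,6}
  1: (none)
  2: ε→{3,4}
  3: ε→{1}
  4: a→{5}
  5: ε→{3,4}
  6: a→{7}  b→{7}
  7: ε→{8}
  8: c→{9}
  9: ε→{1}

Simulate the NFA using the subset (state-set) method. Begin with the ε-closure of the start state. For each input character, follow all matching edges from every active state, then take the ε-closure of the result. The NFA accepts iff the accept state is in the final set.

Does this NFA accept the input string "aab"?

S₀ = ε-closure({0}) = {0,1,2,3,4,6}
'a' @ 1: {1,3,4,5,7,8}  (accept∈set)
'a' @ 2: {1,3,4,5}  (accept∈set)
'b' @ 3: {}  — no active states
after full input: {}  (accept=1 not in)

Answer: REJECT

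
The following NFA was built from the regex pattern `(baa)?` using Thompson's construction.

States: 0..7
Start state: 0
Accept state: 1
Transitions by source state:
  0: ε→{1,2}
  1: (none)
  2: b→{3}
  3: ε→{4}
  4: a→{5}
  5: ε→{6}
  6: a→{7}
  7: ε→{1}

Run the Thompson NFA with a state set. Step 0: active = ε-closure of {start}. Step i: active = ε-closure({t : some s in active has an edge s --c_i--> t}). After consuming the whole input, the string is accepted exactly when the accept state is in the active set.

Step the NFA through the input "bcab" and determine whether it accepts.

Answer: REJECT

Derivation:
start: ε-closure({0}) = {0,1,2}
'b' @ 1: {3,4}
'c' @ 2: {}  — dead — no transitions
rest 'ab' ignored (set empty)
end set {} — state 1 not in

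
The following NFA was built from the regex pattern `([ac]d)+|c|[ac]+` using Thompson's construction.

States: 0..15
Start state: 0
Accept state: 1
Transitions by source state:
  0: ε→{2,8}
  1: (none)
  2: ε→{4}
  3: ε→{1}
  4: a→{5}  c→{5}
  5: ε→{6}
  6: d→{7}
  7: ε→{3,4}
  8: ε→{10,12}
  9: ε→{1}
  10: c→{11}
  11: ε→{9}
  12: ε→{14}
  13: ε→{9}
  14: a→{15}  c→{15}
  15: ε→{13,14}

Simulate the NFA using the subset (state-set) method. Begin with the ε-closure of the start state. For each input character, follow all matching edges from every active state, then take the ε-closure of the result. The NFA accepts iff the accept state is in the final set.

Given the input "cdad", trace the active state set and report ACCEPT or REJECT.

initial (ε-close {0}): {0,2,4,8,10,12,14}
'c' @ 1: {1,5,6,9,11,13,14,15}  [accepting]
'd' @ 2: {1,3,4,7}  [accepting]
'a' @ 3: {5,6}
'd' @ 4: {1,3,4,7}  [accepting]
after full input: {1,3,4,7}  (accept=1 in)

Answer: ACCEPT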